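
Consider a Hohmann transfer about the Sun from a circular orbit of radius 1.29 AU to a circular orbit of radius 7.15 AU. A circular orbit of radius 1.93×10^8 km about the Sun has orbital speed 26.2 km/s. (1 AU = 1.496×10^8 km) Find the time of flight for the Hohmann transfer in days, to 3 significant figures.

From the circular-orbit relation v² = μ/r at r = 1.93×10^8 km: μ = v²r = (26.2)² × 1.93×10^8 = 1.32483×10^11 km³/s².
In km: r₁ = 1.29 × 1.496×10^8 = 1.92984×10^8 km; r₂ = 7.15 × 1.496×10^8 = 1.06964×10^9 km.
Semi-major axis of the transfer orbit: a_t = (1.92984×10^8 + 1.06964×10^9)/2 = 6.31312×10^8 km.
Transfer time t = π√(a_t³/μ) = π√((6.31312×10^8)³ / 1.32483×10^11) = 1.369×10^8 s.
Converting: 1.369×10^8 s ÷ 86400 s/day = 1580 days.

t = 1580 days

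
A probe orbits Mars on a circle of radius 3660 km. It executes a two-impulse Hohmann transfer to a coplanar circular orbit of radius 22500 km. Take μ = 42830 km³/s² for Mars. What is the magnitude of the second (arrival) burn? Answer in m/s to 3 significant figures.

Semi-major axis of the transfer orbit: a_t = (3660 + 22500)/2 = 13080 km.
Circular speed at r = 22500 km: v_c = √(μ/r) = 1.3797 km/s.
Vis-viva on the transfer ellipse at r = 22500 km gives v_t = √[μ(2/r − 1/a_t)] = 0.72983 km/s.
Δv₂ = |v_t − v_c| = |0.72983 − 1.3797| = 0.6499 km/s.

Δv₂ = 650 m/s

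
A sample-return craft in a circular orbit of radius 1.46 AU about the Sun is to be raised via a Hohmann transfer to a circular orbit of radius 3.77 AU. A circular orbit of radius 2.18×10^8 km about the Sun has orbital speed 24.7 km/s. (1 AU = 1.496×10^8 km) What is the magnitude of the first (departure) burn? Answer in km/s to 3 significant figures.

Δv₁ = 4.95 km/s

From the circular-orbit relation v² = μ/r at r = 2.18×10^8 km: μ = v²r = (24.7)² × 2.18×10^8 = 1.33000×10^11 km³/s².
In km: r₁ = 1.46 × 1.496×10^8 = 2.18416×10^8 km; r₂ = 3.77 × 1.496×10^8 = 5.63992×10^8 km.
Semi-major axis of the transfer orbit: a_t = (2.18416×10^8 + 5.63992×10^8)/2 = 3.91204×10^8 km.
On the circular orbit at r = 2.18416×10^8 km, v_c = √(μ/r) = 24.676 km/s.
Transfer-orbit speed at the same r (vis-viva, a = a_t): v_t = √[μ(2/r − 1/a_t)] = 29.629 km/s.
Δv₁ = |v_t − v_c| = |29.629 − 24.676| = 4.953 km/s.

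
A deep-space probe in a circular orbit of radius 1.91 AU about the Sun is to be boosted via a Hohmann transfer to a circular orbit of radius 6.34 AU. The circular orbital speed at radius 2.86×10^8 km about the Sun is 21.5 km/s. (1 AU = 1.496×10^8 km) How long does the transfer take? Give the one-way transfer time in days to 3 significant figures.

t = 1530 days

From the circular-orbit relation v² = μ/r at r = 2.86×10^8 km: μ = v²r = (21.5)² × 2.86×10^8 = 1.32204×10^11 km³/s².
In km: r₁ = 1.91 × 1.496×10^8 = 2.85736×10^8 km; r₂ = 6.34 × 1.496×10^8 = 9.48464×10^8 km.
Semi-major axis of the transfer orbit: a_t = (2.85736×10^8 + 9.48464×10^8)/2 = 6.171×10^8 km.
Transfer time t = π√(a_t³/μ) = π√((6.171×10^8)³ / 1.32204×10^11) = 1.325×10^8 s.
Converting: 1.325×10^8 s ÷ 86400 s/day = 1530 days.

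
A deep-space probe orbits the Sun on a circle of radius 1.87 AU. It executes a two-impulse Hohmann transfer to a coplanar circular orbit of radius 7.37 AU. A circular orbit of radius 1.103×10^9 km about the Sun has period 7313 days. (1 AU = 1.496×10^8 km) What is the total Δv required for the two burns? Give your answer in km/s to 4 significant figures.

Δv = 9.720 km/s

From Kepler's third law T² = 4π²r³/μ at r = 1.103×10^9 km, T = 7313 days = 7313 × 86400 s = 6.318432×10^8 s: μ = 4π²r³/T² = 1.32699×10^11 km³/s².
In km: r₁ = 1.87 × 1.496×10^8 = 2.79752×10^8 km; r₂ = 7.37 × 1.496×10^8 = 1.102552×10^9 km.
Semi-major axis of the transfer orbit: a_t = (2.79752×10^8 + 1.102552×10^9)/2 = 6.91152×10^8 km.
Circular speed at r₁: v₁ = √(μ/r₁) = √(1.32699×10^11/2.79752×10^8) = 21.779 km/s.
On the transfer ellipse at r₁, v² = μ(2/r − 1/a) gives v_p = √[μ(2/r₁ − 1/a_t)] = 27.508 km/s.
First burn Δv₁ = |v_p − v₁| = 5.729 km/s.
Circular speed at r₂: v₂ = √(μ/r₂) = 10.971 km/s.
Transfer-orbit speed at r₂: v_a = √[μ(2/r₂ − 1/a_t)] = 6.9797 km/s.
Second burn Δv₂ = |v₂ − v_a| = 3.991 km/s.
Total Δv = Δv₁ + Δv₂ = 9.720 km/s.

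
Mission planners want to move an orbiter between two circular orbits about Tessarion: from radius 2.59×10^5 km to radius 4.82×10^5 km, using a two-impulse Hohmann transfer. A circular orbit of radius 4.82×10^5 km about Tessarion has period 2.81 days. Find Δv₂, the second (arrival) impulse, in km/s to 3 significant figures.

Δv₂ = 2.04 km/s

From Kepler's third law T² = 4π²r³/μ at r = 4.82×10^5 km, T = 2.81 days = 2.81 × 86400 s = 2.42784×10^5 s: μ = 4π²r³/T² = 7.49999×10^7 km³/s².
The Hohmann ellipse has a_t = (r₁ + r₂)/2 = 3.705×10^5 km.
On the circular orbit at r = 4.820×10^5 km, v_c = √(μ/r) = 12.474 km/s.
Transfer-orbit speed at the same r (vis-viva, a = a_t): v_t = √[μ(2/r − 1/a_t)] = 10.429 km/s.
Δv₂ = |v_t − v_c| = |10.429 − 12.474| = 2.045 km/s.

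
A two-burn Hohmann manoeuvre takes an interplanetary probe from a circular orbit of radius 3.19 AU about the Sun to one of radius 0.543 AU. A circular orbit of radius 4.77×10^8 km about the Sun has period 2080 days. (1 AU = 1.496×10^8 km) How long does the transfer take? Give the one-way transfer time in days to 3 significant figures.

From Kepler's third law T² = 4π²r³/μ at r = 4.77×10^8 km, T = 2080 days = 2080 × 86400 s = 1.79712×10^8 s: μ = 4π²r³/T² = 1.32666×10^11 km³/s².
In km: r₁ = 3.19 × 1.496×10^8 = 4.77224×10^8 km; r₂ = 0.543 × 1.496×10^8 = 8.12328×10^7 km.
Transfer-ellipse semi-major axis a_t = (r₁ + r₂)/2 = (4.77224×10^8 + 8.12328×10^7)/2 = 2.792284×10^8 km.
Half the transfer-orbit period gives t = π√(a_t³/μ) = 4.024×10^7 s.
Converting: 4.024×10^7 s ÷ 86400 s/day = 466 days.

t = 466 days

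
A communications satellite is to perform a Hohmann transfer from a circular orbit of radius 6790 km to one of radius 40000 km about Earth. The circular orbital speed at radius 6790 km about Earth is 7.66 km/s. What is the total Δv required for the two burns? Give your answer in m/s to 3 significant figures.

Δv = 3810 m/s

From the circular-orbit relation v² = μ/r at r = 6790 km: μ = v²r = (7.66)² × 6790 = 3.98407×10^5 km³/s².
The Hohmann ellipse has a_t = (r₁ + r₂)/2 = 23395 km.
At r₁ the circular-orbit speed is v₁ = √(μ/r₁) = 7.6600 km/s.
Transfer-orbit speed at r₁ (vis-viva): v_p = √[μ(2/r₁ − 1/a_t)] = 10.016 km/s.
First burn Δv₁ = |v_p − v₁| = 2.356 km/s.
Circular speed at r₂: v₂ = √(μ/r₂) = 3.156 km/s.
Transfer-orbit speed at r₂: v_a = √[μ(2/r₂ − 1/a_t)] = 1.700 km/s.
Second burn Δv₂ = |v₂ − v_a| = 1.456 km/s.
Total Δv = Δv₁ + Δv₂ = 3.812 km/s.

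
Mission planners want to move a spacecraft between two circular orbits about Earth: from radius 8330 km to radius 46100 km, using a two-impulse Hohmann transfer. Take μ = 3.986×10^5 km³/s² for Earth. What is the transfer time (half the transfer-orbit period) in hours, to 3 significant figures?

The Hohmann ellipse has a_t = (r₁ + r₂)/2 = 27215 km.
By Kepler's third law the transfer-orbit period is T = 2π√(a_t³/μ), so t = T/2 = 22340 s.
Converting: 22340 s ÷ 3600 s/hour = 6.21 hours.

t = 6.21 hours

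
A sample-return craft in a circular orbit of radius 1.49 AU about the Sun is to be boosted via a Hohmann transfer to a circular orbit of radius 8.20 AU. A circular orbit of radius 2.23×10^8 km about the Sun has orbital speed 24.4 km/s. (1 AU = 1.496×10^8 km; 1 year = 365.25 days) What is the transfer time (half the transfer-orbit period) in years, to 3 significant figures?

t = 5.33 years

From the circular-orbit relation v² = μ/r at r = 2.23×10^8 km: μ = v²r = (24.4)² × 2.23×10^8 = 1.32765×10^11 km³/s².
In km: r₁ = 1.49 × 1.496×10^8 = 2.22904×10^8 km; r₂ = 8.20 × 1.496×10^8 = 1.22672×10^9 km.
Transfer-ellipse semi-major axis a_t = (r₁ + r₂)/2 = (2.22904×10^8 + 1.22672×10^9)/2 = 7.24812×10^8 km.
By Kepler's third law the transfer-orbit period is T = 2π√(a_t³/μ), so t = T/2 = 1.682×10^8 s.
Converting: 1.682×10^8 s ÷ 3.15576×10^7 s/year (365.25 × 86400) = 5.33 years.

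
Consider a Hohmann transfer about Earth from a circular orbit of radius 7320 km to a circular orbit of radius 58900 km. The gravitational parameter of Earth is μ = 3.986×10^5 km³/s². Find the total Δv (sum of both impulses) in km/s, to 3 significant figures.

Semi-major axis of the transfer orbit: a_t = (7320 + 58900)/2 = 33110 km.
At r₁ the circular-orbit speed is v₁ = √(μ/r₁) = 7.379 km/s.
On the transfer ellipse at r₁, vis-viva equation gives v_p = √[μ(2/r₁ − 1/a_t)] = 9.842 km/s.
First burn Δv₁ = |v_p − v₁| = 2.463 km/s.
At r₂, v₂ = √(μ/r₂) = 2.601 km/s.
Transfer-orbit speed at r₂: v_a = √[μ(2/r₂ − 1/a_t)] = 1.223 km/s.
Second burn Δv₂ = |v₂ − v_a| = 1.378 km/s.
Δv = Δv₁ + Δv₂ = 2.463 + 1.378 = 3.841 km/s.

Δv = 3.84 km/s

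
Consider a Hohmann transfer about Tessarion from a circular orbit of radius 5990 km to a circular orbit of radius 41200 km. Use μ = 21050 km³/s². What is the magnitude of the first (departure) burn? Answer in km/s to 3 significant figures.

Δv₁ = 0.603 km/s

Semi-major axis of the transfer orbit: a_t = (5990 + 41200)/2 = 23595 km.
Circular speed at r = 5990 km: v_c = √(μ/r) = 1.8746 km/s.
Vis-viva on the transfer ellipse at r = 5990 km gives v_t = √[μ(2/r − 1/a_t)] = 2.4771 km/s.
Δv₁ = |v_t − v_c| = |2.4771 − 1.8746| = 0.6025 km/s.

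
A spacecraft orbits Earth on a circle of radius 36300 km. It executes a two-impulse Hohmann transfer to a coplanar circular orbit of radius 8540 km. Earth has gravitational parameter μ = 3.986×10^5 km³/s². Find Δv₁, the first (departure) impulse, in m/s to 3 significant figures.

Transfer-ellipse semi-major axis a_t = (r₁ + r₂)/2 = (36300 + 8540)/2 = 22420 km.
Circular speed at r = 36300 km: v_c = √(μ/r) = 3.314 km/s.
Transfer-orbit speed at the same r (vis-viva, a = a_t): v_t = √[μ(2/r − 1/a_t)] = 2.045 km/s.
Δv₁ = |v_t − v_c| = |2.045 − 3.314| = 1.269 km/s.

Δv₁ = 1270 m/s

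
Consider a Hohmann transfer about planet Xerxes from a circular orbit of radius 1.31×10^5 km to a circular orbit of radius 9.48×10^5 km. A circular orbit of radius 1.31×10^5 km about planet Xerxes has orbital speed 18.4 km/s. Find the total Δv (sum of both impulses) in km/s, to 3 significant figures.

From the circular-orbit relation v² = μ/r at r = 1.31×10^5 km: μ = v²r = (18.4)² × 1.31×10^5 = 4.43514×10^7 km³/s².
Semi-major axis of the transfer orbit: a_t = (1.310×10^5 + 9.480×10^5)/2 = 5.395×10^5 km.
Circular speed at r₁: v₁ = √(μ/r₁) = √(4.43514×10^7/1.310×10^5) = 18.400 km/s.
Transfer-orbit speed at r₁ (vis-viva equation): v_p = √[μ(2/r₁ − 1/a_t)] = 24.391 km/s.
First burn Δv₁ = |v_p − v₁| = 5.991 km/s.
Circular speed at r₂: v₂ = √(μ/r₂) = 6.8399 km/s.
Transfer-orbit speed at r₂: v_a = √[μ(2/r₂ − 1/a_t)] = 3.3705 km/s.
Second burn Δv₂ = |v₂ − v_a| = 3.469 km/s.
Δv = Δv₁ + Δv₂ = 5.991 + 3.469 = 9.460 km/s.

Δv = 9.46 km/s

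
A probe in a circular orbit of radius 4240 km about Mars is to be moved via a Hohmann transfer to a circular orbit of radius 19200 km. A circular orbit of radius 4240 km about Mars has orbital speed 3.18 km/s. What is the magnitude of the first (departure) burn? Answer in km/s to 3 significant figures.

From the circular-orbit relation v² = μ/r at r = 4240 km: μ = v²r = (3.18)² × 4240 = 42876.6 km³/s².
The Hohmann ellipse has a_t = (r₁ + r₂)/2 = 11720 km.
On the circular orbit at r = 4240 km, v_c = √(μ/r) = 3.1800 km/s.
Transfer-orbit speed at the same r (vis-viva, a = a_t): v_t = √[μ(2/r − 1/a_t)] = 4.0702 km/s.
Δv₁ = |v_t − v_c| = |4.0702 − 3.1800| = 0.8902 km/s.

Δv₁ = 0.890 km/s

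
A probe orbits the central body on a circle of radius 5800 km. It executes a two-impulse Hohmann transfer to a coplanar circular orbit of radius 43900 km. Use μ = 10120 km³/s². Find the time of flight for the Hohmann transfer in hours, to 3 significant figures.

Transfer-ellipse semi-major axis a_t = (r₁ + r₂)/2 = (5800 + 43900)/2 = 24850 km.
Half the transfer-orbit period gives t = π√(a_t³/μ) = 1.223×10^5 s.
Converting: 1.223×10^5 s ÷ 3600 s/hour = 34.0 hours.

t = 34.0 hours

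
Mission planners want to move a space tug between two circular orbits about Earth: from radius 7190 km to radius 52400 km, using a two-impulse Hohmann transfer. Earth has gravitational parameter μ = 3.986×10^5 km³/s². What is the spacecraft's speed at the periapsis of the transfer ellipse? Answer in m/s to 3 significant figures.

v = 9870 m/s

Semi-major axis of the transfer orbit: a_t = (7190 + 52400)/2 = 29795 km.
At periapsis, r = 7190 km.
From the vis-viva equation, v = √[μ(2/r − 1/a_t)] = 9.874 km/s.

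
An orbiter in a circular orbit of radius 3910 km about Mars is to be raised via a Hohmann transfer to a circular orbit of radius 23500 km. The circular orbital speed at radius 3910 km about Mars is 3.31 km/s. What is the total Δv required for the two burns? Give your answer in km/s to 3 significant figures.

Δv = 1.65 km/s

From the circular-orbit relation v² = μ/r at r = 3910 km: μ = v²r = (3.31)² × 3910 = 42838.4 km³/s².
Transfer-ellipse semi-major axis a_t = (r₁ + r₂)/2 = (3910 + 23500)/2 = 13705 km.
Circular speed at r₁: v₁ = √(μ/r₁) = √(42838.4/3910) = 3.310 km/s.
Transfer-orbit speed at r₁ (v² = μ(2/r − 1/a)): v_p = √[μ(2/r₁ − 1/a_t)] = 4.334 km/s.
First burn Δv₁ = |v_p − v₁| = 1.024 km/s.
At r₂, v₂ = √(μ/r₂) = 1.3502 km/s.
Transfer-orbit speed at r₂: v_a = √[μ(2/r₂ − 1/a_t)] = 0.72116 km/s.
Second burn Δv₂ = |v₂ − v_a| = 0.6290 km/s.
Total Δv = Δv₁ + Δv₂ = 1.653 km/s.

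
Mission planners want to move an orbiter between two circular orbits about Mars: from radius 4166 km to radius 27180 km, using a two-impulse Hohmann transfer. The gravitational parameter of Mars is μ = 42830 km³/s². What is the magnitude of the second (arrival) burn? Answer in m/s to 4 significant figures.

Semi-major axis of the transfer orbit: a_t = (4166 + 27180)/2 = 15673 km.
On the circular orbit at r = 27180 km, v_c = √(μ/r) = 1.2553 km/s.
Transfer-orbit speed at the same r (vis-viva, a = a_t): v_t = √[μ(2/r − 1/a_t)] = 0.64719 km/s.
Δv₂ = |v_t − v_c| = |0.64719 − 1.2553| = 0.6081 km/s.

Δv₂ = 608.1 m/s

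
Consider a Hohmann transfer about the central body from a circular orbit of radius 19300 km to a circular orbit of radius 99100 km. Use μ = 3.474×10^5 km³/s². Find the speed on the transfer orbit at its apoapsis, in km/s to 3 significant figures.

Semi-major axis of the transfer orbit: a_t = (19300 + 99100)/2 = 59200 km.
The apoapsis of the transfer ellipse is at r = 99100 km.
Applying v² = μ(2/r − 1/a_t): v = 1.069 km/s.

v = 1.07 km/s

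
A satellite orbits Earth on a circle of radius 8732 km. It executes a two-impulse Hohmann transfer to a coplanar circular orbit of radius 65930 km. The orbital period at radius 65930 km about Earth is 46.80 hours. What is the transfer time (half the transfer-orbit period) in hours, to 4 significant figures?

t = 9.970 hours

From Kepler's third law T² = 4π²r³/μ at r = 65930 km, T = 46.80 hours = 46.80 × 3600 s = 1.6848×10^5 s: μ = 4π²r³/T² = 3.98577×10^5 km³/s².
Semi-major axis of the transfer orbit: a_t = (8732 + 65930)/2 = 37331 km.
Transfer time t = π√(a_t³/μ) = π√((37331)³ / 3.98577×10^5) = 35892 s.
Converting: 35892 s ÷ 3600 s/hour = 9.970 hours.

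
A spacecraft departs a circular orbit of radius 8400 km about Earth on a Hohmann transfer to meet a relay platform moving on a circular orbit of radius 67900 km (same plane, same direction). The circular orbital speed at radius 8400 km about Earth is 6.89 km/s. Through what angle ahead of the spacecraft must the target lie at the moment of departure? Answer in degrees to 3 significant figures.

φ = 104°

From the circular-orbit relation v² = μ/r at r = 8400 km: μ = v²r = (6.89)² × 8400 = 3.98766×10^5 km³/s².
Semi-major axis of the transfer orbit: a_t = (8400 + 67900)/2 = 38150 km.
Transfer time t = π√(a_t³/μ) = 37071 s.
The target's mean motion on its circular orbit is ω₂ = √(μ/r₂³) = 3.5691×10^-5 rad/s.
Angle swept by the target during transfer: ω₂·t = 1.3231 rad = 75.81°.
The spacecraft traverses 180° on the transfer ellipse, so the target must lead by 180° − 75.81° = 104°.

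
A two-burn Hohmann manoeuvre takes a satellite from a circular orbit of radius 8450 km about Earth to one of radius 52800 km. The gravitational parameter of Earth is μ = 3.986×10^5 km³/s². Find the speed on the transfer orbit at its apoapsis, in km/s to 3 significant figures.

v = 1.44 km/s

Semi-major axis of the transfer orbit: a_t = (8450 + 52800)/2 = 30625 km.
At apoapsis, r = 52800 km.
Vis-viva: v = √[μ(2/r − 1/a_t)] = √[3.986×10^5 × (2/52800 − 1/30625)] = 1.443 km/s.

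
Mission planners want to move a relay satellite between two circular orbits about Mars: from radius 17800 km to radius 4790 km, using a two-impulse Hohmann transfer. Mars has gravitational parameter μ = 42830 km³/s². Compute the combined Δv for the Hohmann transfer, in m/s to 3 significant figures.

The Hohmann ellipse has a_t = (r₁ + r₂)/2 = 11295 km.
Circular speed at r₁: v₁ = √(μ/r₁) = √(42830/17800) = 1.551 km/s.
Transfer-orbit speed at r₁ (v² = μ(2/r − 1/a)): v_a = √[μ(2/r₁ − 1/a_t)] = 1.010 km/s.
First burn Δv₁ = |v_a − v₁| = 0.5410 km/s.
At r₂, v₂ = √(μ/r₂) = 2.9902 km/s.
Transfer-orbit speed at r₂: v_p = √[μ(2/r₂ − 1/a_t)] = 3.7538 km/s.
Second burn Δv₂ = |v₂ − v_p| = 0.7636 km/s.
Total Δv = Δv₁ + Δv₂ = 1.305 km/s.

Δv = 1300 m/s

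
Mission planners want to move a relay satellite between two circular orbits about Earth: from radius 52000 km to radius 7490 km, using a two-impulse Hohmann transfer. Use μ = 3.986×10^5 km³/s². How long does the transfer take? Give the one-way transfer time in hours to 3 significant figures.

Transfer-ellipse semi-major axis a_t = (r₁ + r₂)/2 = (52000 + 7490)/2 = 29745 km.
By Kepler's third law the transfer-orbit period is T = 2π√(a_t³/μ), so t = T/2 = 25530 s.
Converting: 25530 s ÷ 3600 s/hour = 7.09 hours.

t = 7.09 hours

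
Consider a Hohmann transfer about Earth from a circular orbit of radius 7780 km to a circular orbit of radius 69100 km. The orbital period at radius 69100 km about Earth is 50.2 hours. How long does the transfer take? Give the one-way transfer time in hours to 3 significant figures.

From Kepler's third law T² = 4π²r³/μ at r = 69100 km, T = 50.2 hours = 50.2 × 3600 s = 1.8072×10^5 s: μ = 4π²r³/T² = 3.98824×10^5 km³/s².
The Hohmann ellipse has a_t = (r₁ + r₂)/2 = 38440 km.
Half the transfer-orbit period gives t = π√(a_t³/μ) = 37490 s.
Converting: 37490 s ÷ 3600 s/hour = 10.4 hours.

t = 10.4 hours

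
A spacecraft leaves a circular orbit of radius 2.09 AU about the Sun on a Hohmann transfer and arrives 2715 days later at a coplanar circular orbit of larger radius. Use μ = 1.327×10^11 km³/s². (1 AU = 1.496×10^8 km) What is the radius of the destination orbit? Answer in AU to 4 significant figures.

In km: r₁ = 2.09 × 1.496×10^8 = 3.12664×10^8 km.
Transfer time t = 2715 days = 2.34576×10^8 s, and t = π√(a_t³/μ).
So a_t = (μ t²/π²)^(1/3) = (1.327×10^11 × (2.34576×10^8)² / π²)^(1/3) = 9.0444×10^8 km.
Since a_t = (r₁ + r₂)/2, r₂ = 2a_t − r₁ = 2×9.0444×10^8 − 3.12664×10^8 = 1.496216×10^9 km.
In AU: r₂ = 1.496216×10^9 / 1.496×10^8 = 10.00 AU.

r₂ = 10.00 AU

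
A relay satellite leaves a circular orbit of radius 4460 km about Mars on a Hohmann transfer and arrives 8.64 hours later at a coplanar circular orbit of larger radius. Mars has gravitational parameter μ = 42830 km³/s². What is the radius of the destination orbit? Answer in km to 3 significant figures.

Transfer time t = 8.64 hours = 31104 s, and t = π√(a_t³/μ).
So a_t = (μ t²/π²)^(1/3) = (42830 × (31104)² / π²)^(1/3) = 16132 km.
Since a_t = (r₁ + r₂)/2, r₂ = 2a_t − r₁ = 2×16132 − 4460 = 27804 km.

r₂ = 27800 km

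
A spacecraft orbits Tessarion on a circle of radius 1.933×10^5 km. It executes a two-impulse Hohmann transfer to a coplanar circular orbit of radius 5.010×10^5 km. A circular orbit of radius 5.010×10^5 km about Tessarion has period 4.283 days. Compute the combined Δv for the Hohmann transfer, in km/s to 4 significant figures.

From Kepler's third law T² = 4π²r³/μ at r = 5.010×10^5 km, T = 4.283 days = 4.283 × 86400 s = 3.700512×10^5 s: μ = 4π²r³/T² = 3.62534×10^7 km³/s².
Transfer-ellipse semi-major axis a_t = (r₁ + r₂)/2 = (1.933×10^5 + 5.010×10^5)/2 = 3.4715×10^5 km.
At r₁ the circular-orbit speed is v₁ = √(μ/r₁) = 13.695 km/s.
Transfer-orbit speed at r₁ (vis-viva equation): v_p = √[μ(2/r₁ − 1/a_t)] = 16.452 km/s.
First burn Δv₁ = |v_p − v₁| = 2.757 km/s.
At r₂, v₂ = √(μ/r₂) = 8.507 km/s.
Transfer-orbit speed at r₂: v_a = √[μ(2/r₂ − 1/a_t)] = 6.348 km/s.
Second burn Δv₂ = |v₂ − v_a| = 2.159 km/s.
Total Δv = Δv₁ + Δv₂ = 4.916 km/s.

Δv = 4.916 km/s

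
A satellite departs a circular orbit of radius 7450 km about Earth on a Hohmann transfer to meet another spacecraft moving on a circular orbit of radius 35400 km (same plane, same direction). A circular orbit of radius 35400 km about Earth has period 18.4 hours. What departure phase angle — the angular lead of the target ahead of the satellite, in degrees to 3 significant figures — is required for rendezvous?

From Kepler's third law T² = 4π²r³/μ at r = 35400 km, T = 18.4 hours = 18.4 × 3600 s = 66240 s: μ = 4π²r³/T² = 3.99143×10^5 km³/s².
Semi-major axis of the transfer orbit: a_t = (7450 + 35400)/2 = 21425 km.
Transfer time t = π√(a_t³/μ) = 15594 s.
The target's mean motion on its circular orbit is ω₂ = √(μ/r₂³) = 9.4855×10^-5 rad/s.
Angle swept by the target during transfer: ω₂·t = 1.4792 rad = 84.752°.
The satellite traverses 180° on the transfer ellipse, so the target must lead by 180° − 84.752° = 95.2°.

φ = 95.2°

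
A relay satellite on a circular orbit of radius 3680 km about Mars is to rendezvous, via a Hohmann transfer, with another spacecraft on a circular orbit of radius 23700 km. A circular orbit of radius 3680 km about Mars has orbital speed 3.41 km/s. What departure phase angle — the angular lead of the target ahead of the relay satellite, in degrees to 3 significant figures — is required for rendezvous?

φ = 101°

From the circular-orbit relation v² = μ/r at r = 3680 km: μ = v²r = (3.41)² × 3680 = 42791.4 km³/s².
Transfer-ellipse semi-major axis a_t = (r₁ + r₂)/2 = (3680 + 23700)/2 = 13690 km.
The half-period of the transfer ellipse is t = π√(a_t³/μ) = 24326 s.
Target angular speed ω₂ = √(μ/r₂³) = 5.6696×10^-5 rad/s.
Angle swept by the target during transfer: ω₂·t = 1.3792 rad = 79.02°.
Arrival is 180° from departure on the ellipse, so φ = 180° − 79.02° = 101°.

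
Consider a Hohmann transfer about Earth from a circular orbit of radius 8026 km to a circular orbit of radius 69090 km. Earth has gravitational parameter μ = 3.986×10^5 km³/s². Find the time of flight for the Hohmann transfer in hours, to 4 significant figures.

t = 10.47 hours

The Hohmann ellipse has a_t = (r₁ + r₂)/2 = 38558 km.
Half the transfer-orbit period gives t = π√(a_t³/μ) = 37675 s.
Converting: 37675 s ÷ 3600 s/hour = 10.47 hours.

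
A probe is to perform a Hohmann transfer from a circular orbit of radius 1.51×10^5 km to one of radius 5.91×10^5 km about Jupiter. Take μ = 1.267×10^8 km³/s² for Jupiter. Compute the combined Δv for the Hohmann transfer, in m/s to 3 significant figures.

The Hohmann ellipse has a_t = (r₁ + r₂)/2 = 3.710×10^5 km.
At r₁ the circular-orbit speed is v₁ = √(μ/r₁) = 28.967 km/s.
Transfer-orbit speed at r₁ (vis-viva): v_p = √[μ(2/r₁ − 1/a_t)] = 36.560 km/s.
First burn Δv₁ = |v_p − v₁| = 7.593 km/s.
Circular speed at r₂: v₂ = √(μ/r₂) = 14.642 km/s.
Transfer-orbit speed at r₂: v_a = √[μ(2/r₂ − 1/a_t)] = 9.3411 km/s.
Second burn Δv₂ = |v₂ − v_a| = 5.301 km/s.
Δv = Δv₁ + Δv₂ = 7.593 + 5.301 = 12.89 km/s.

Δv = 12900 m/s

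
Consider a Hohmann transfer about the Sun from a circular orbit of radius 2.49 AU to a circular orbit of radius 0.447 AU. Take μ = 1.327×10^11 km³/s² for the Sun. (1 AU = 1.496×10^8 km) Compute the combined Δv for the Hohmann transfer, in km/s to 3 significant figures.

Δv = 21.9 km/s

In km: r₁ = 2.49 × 1.496×10^8 = 3.72504×10^8 km; r₂ = 0.447 × 1.496×10^8 = 6.68712×10^7 km.
Transfer-ellipse semi-major axis a_t = (r₁ + r₂)/2 = (3.72504×10^8 + 6.68712×10^7)/2 = 2.196876×10^8 km.
At r₁ the circular-orbit speed is v₁ = √(μ/r₁) = 18.874 km/s.
On the transfer ellipse at r₁, vis-viva equation gives v_a = √[μ(2/r₁ − 1/a_t)] = 10.413 km/s.
First burn Δv₁ = |v_a − v₁| = 8.461 km/s.
Circular speed at r₂: v₂ = √(μ/r₂) = 44.55 km/s.
Transfer-orbit speed at r₂: v_p = √[μ(2/r₂ − 1/a_t)] = 58.01 km/s.
Second burn Δv₂ = |v₂ − v_p| = 13.46 km/s.
Δv = Δv₁ + Δv₂ = 8.461 + 13.46 = 21.92 km/s.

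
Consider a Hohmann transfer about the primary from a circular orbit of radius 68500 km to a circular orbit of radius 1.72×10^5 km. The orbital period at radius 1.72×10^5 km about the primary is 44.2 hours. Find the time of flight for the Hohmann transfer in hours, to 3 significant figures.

From Kepler's third law T² = 4π²r³/μ at r = 1.72×10^5 km, T = 44.2 hours = 44.2 × 3600 s = 1.5912×10^5 s: μ = 4π²r³/T² = 7.93406×10^6 km³/s².
The Hohmann ellipse has a_t = (r₁ + r₂)/2 = 1.2025×10^5 km.
By Kepler's third law the transfer-orbit period is T = 2π√(a_t³/μ), so t = T/2 = 46510 s.
Converting: 46510 s ÷ 3600 s/hour = 12.9 hours.

t = 12.9 hours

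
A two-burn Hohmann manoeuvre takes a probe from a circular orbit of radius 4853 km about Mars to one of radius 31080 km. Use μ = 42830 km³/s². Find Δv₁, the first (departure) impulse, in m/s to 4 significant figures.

Δv₁ = 936.5 m/s

The Hohmann ellipse has a_t = (r₁ + r₂)/2 = 17966.5 km.
Circular speed at r = 4853 km: v_c = √(μ/r) = 2.9708 km/s.
Vis-viva on the transfer ellipse at r = 4853 km gives v_t = √[μ(2/r − 1/a_t)] = 3.9073 km/s.
Δv₁ = |v_t − v_c| = |3.9073 − 2.9708| = 0.9365 km/s.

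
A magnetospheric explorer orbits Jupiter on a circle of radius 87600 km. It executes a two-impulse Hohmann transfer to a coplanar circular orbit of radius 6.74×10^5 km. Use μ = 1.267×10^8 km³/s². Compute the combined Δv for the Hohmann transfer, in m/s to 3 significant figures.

The Hohmann ellipse has a_t = (r₁ + r₂)/2 = 3.808×10^5 km.
At r₁ the circular-orbit speed is v₁ = √(μ/r₁) = 38.031 km/s.
Transfer-orbit speed at r₁ (vis-viva equation): v_p = √[μ(2/r₁ − 1/a_t)] = 50.596 km/s.
First burn Δv₁ = |v_p − v₁| = 12.565 km/s.
Circular speed at r₂: v₂ = √(μ/r₂) = 13.7107 km/s.
Transfer-orbit speed at r₂: v_a = √[μ(2/r₂ − 1/a_t)] = 6.57600 km/s.
Second burn Δv₂ = |v₂ − v_a| = 7.1347 km/s.
Δv = Δv₁ + Δv₂ = 12.565 + 7.1347 = 19.70 km/s.

Δv = 19700 m/s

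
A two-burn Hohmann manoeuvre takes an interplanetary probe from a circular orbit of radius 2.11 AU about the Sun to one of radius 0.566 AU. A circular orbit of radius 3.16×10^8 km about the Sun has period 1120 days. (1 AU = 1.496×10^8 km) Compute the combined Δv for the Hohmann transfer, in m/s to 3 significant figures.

From Kepler's third law T² = 4π²r³/μ at r = 3.16×10^8 km, T = 1120 days = 1120 × 86400 s = 9.6768×10^7 s: μ = 4π²r³/T² = 1.33032×10^11 km³/s².
In km: r₁ = 2.11 × 1.496×10^8 = 3.15656×10^8 km; r₂ = 0.566 × 1.496×10^8 = 8.46736×10^7 km.
Transfer-ellipse semi-major axis a_t = (r₁ + r₂)/2 = (3.15656×10^8 + 8.46736×10^7)/2 = 2.001648×10^8 km.
At r₁ the circular-orbit speed is v₁ = √(μ/r₁) = 20.529 km/s.
Transfer-orbit speed at r₁ (vis-viva equation): v_a = √[μ(2/r₁ − 1/a_t)] = 13.352 km/s.
First burn Δv₁ = |v_a − v₁| = 7.177 km/s.
At r₂, v₂ = √(μ/r₂) = 39.64 km/s.
Transfer-orbit speed at r₂: v_p = √[μ(2/r₂ − 1/a_t)] = 49.78 km/s.
Second burn Δv₂ = |v₂ − v_p| = 10.14 km/s.
Total Δv = Δv₁ + Δv₂ = 17.32 km/s.

Δv = 17300 m/s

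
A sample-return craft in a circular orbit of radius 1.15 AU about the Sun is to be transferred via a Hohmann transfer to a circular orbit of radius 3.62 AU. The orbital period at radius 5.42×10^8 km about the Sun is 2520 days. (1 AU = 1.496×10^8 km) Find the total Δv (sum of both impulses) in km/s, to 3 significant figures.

From Kepler's third law T² = 4π²r³/μ at r = 5.42×10^8 km, T = 2520 days = 2520 × 86400 s = 2.17728×10^8 s: μ = 4π²r³/T² = 1.32596×10^11 km³/s².
In km: r₁ = 1.15 × 1.496×10^8 = 1.7204×10^8 km; r₂ = 3.62 × 1.496×10^8 = 5.41552×10^8 km.
The Hohmann ellipse has a_t = (r₁ + r₂)/2 = 3.56796×10^8 km.
At r₁ the circular-orbit speed is v₁ = √(μ/r₁) = 27.762 km/s.
Transfer-orbit speed at r₁ (vis-viva equation): v_p = √[μ(2/r₁ − 1/a_t)] = 34.203 km/s.
First burn Δv₁ = |v_p − v₁| = 6.441 km/s.
Circular speed at r₂: v₂ = √(μ/r₂) = 15.647 km/s.
Transfer-orbit speed at r₂: v_a = √[μ(2/r₂ − 1/a_t)] = 10.865 km/s.
Second burn Δv₂ = |v₂ − v_a| = 4.782 km/s.
Δv = Δv₁ + Δv₂ = 6.441 + 4.782 = 11.22 km/s.

Δv = 11.2 km/s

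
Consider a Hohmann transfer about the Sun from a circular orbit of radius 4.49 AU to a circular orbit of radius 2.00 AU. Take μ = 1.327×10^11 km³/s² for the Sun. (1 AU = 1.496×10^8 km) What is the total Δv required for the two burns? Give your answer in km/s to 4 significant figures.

In km: r₁ = 4.49 × 1.496×10^8 = 6.71704×10^8 km; r₂ = 2.00 × 1.496×10^8 = 2.992×10^8 km.
The Hohmann ellipse has a_t = (r₁ + r₂)/2 = 4.85452×10^8 km.
Circular speed at r₁: v₁ = √(μ/r₁) = √(1.327×10^11/6.71704×10^8) = 14.056 km/s.
On the transfer ellipse at r₁, vis-viva equation gives v_a = √[μ(2/r₁ − 1/a_t)] = 11.035 km/s.
First burn Δv₁ = |v_a − v₁| = 3.021 km/s.
At r₂, v₂ = √(μ/r₂) = 21.060 km/s.
Transfer-orbit speed at r₂: v_p = √[μ(2/r₂ − 1/a_t)] = 24.773 km/s.
Second burn Δv₂ = |v₂ − v_p| = 3.713 km/s.
Δv = Δv₁ + Δv₂ = 3.021 + 3.713 = 6.734 km/s.

Δv = 6.734 km/s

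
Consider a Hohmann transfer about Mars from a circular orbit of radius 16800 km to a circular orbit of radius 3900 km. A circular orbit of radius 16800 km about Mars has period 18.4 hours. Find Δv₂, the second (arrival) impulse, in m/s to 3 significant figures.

From Kepler's third law T² = 4π²r³/μ at r = 16800 km, T = 18.4 hours = 18.4 × 3600 s = 66240 s: μ = 4π²r³/T² = 42662.6 km³/s².
Semi-major axis of the transfer orbit: a_t = (16800 + 3900)/2 = 10350 km.
On the circular orbit at r = 3900 km, v_c = √(μ/r) = 3.3074 km/s.
Vis-viva on the transfer ellipse at r = 3900 km gives v_t = √[μ(2/r − 1/a_t)] = 4.2138 km/s.
Δv₂ = |v_t − v_c| = |4.2138 − 3.3074| = 0.9064 km/s.

Δv₂ = 906 m/s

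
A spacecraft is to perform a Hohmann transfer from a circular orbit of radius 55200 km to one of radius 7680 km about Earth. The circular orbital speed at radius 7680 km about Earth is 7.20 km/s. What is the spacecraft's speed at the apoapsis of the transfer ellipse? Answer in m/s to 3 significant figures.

v = 1330 m/s

From the circular-orbit relation v² = μ/r at r = 7680 km: μ = v²r = (7.20)² × 7680 = 3.98131×10^5 km³/s².
Semi-major axis of the transfer orbit: a_t = (55200 + 7680)/2 = 31440 km.
At apoapsis, r = 55200 km.
Applying v² = μ(2/r − 1/a_t): v = 1.327 km/s.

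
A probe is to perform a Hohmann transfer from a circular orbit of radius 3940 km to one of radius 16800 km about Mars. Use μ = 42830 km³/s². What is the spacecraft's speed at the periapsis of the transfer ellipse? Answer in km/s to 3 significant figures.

v = 4.20 km/s

The Hohmann ellipse has a_t = (r₁ + r₂)/2 = 10370 km.
At periapsis, r = 3940 km.
Applying v² = μ(2/r − 1/a_t): v = 4.197 km/s.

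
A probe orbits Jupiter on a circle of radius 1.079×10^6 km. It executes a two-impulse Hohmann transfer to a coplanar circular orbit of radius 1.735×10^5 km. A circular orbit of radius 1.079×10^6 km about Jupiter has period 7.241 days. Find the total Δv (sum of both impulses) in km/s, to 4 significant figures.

From Kepler's third law T² = 4π²r³/μ at r = 1.079×10^6 km, T = 7.241 days = 7.241 × 86400 s = 6.256224×10^5 s: μ = 4π²r³/T² = 1.26707×10^8 km³/s².
The Hohmann ellipse has a_t = (r₁ + r₂)/2 = 6.2625×10^5 km.
Circular speed at r₁: v₁ = √(μ/r₁) = √(1.26707×10^8/1.079×10^6) = 10.8365 km/s.
On the transfer ellipse at r₁, vis-viva equation gives v_a = √[μ(2/r₁ − 1/a_t)] = 5.70381 km/s.
First burn Δv₁ = |v_a − v₁| = 5.133 km/s.
At r₂, v₂ = √(μ/r₂) = 27.024 km/s.
Transfer-orbit speed at r₂: v_p = √[μ(2/r₂ − 1/a_t)] = 35.472 km/s.
Second burn Δv₂ = |v₂ − v_p| = 8.448 km/s.
Δv = Δv₁ + Δv₂ = 5.133 + 8.448 = 13.58 km/s.

Δv = 13.58 km/s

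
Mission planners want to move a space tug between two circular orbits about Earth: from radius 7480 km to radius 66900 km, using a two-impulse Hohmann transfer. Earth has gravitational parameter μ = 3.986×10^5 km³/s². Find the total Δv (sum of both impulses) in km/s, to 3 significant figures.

Δv = 3.84 km/s

The Hohmann ellipse has a_t = (r₁ + r₂)/2 = 37190 km.
At r₁ the circular-orbit speed is v₁ = √(μ/r₁) = 7.300 km/s.
On the transfer ellipse at r₁, v² = μ(2/r − 1/a) gives v_p = √[μ(2/r₁ − 1/a_t)] = 9.791 km/s.
First burn Δv₁ = |v_p − v₁| = 2.491 km/s.
Circular speed at r₂: v₂ = √(μ/r₂) = 2.441 km/s.
Transfer-orbit speed at r₂: v_a = √[μ(2/r₂ − 1/a_t)] = 1.095 km/s.
Second burn Δv₂ = |v₂ − v_a| = 1.346 km/s.
Total Δv = Δv₁ + Δv₂ = 3.837 km/s.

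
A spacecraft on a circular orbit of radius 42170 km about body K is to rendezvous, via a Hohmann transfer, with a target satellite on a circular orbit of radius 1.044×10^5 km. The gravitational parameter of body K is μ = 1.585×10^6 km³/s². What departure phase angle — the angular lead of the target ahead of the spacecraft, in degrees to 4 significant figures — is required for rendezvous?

φ = 74.14°

Transfer-ellipse semi-major axis a_t = (r₁ + r₂)/2 = (42170 + 1.044×10^5)/2 = 73285 km.
The half-period of the transfer ellipse is t = π√(a_t³/μ) = 49506 s.
Target angular speed ω₂ = √(μ/r₂³) = 3.7322×10^-5 rad/s.
Angle swept by the target during transfer: ω₂·t = 1.84766 rad = 105.86°.
The spacecraft traverses 180° on the transfer ellipse, so the target must lead by 180° − 105.86° = 74.14°.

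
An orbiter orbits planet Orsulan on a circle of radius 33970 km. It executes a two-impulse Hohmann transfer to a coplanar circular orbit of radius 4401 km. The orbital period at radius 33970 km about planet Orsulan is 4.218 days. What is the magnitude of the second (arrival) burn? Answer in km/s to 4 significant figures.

From Kepler's third law T² = 4π²r³/μ at r = 33970 km, T = 4.218 days = 4.218 × 86400 s = 3.644352×10^5 s: μ = 4π²r³/T² = 11652.1 km³/s².
Semi-major axis of the transfer orbit: a_t = (33970 + 4401)/2 = 19185.5 km.
Circular speed at r = 4401 km: v_c = √(μ/r) = 1.627 km/s.
Vis-viva on the transfer ellipse at r = 4401 km gives v_t = √[μ(2/r − 1/a_t)] = 2.165 km/s.
Δv₂ = |v_t − v_c| = |2.165 − 1.627| = 0.5380 km/s.

Δv₂ = 0.5380 km/s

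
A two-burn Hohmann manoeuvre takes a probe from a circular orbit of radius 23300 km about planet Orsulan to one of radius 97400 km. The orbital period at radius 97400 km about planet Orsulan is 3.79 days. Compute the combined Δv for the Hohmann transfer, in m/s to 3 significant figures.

From Kepler's third law T² = 4π²r³/μ at r = 97400 km, T = 3.79 days = 3.79 × 86400 s = 3.27456×10^5 s: μ = 4π²r³/T² = 3.40197×10^5 km³/s².
Semi-major axis of the transfer orbit: a_t = (23300 + 97400)/2 = 60350 km.
Circular speed at r₁: v₁ = √(μ/r₁) = √(3.40197×10^5/23300) = 3.821 km/s.
On the transfer ellipse at r₁, v² = μ(2/r − 1/a) gives v_p = √[μ(2/r₁ − 1/a_t)] = 4.854 km/s.
First burn Δv₁ = |v_p − v₁| = 1.033 km/s.
Circular speed at r₂: v₂ = √(μ/r₂) = 1.8689 km/s.
Transfer-orbit speed at r₂: v_a = √[μ(2/r₂ − 1/a_t)] = 1.1612 km/s.
Second burn Δv₂ = |v₂ − v_a| = 0.7077 km/s.
Δv = Δv₁ + Δv₂ = 1.033 + 0.7077 = 1.741 km/s.

Δv = 1740 m/s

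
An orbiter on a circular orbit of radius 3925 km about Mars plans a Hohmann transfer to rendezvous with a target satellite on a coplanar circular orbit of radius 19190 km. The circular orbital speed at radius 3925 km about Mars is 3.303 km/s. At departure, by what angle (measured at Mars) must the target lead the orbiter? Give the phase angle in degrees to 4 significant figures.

φ = 95.87°

From the circular-orbit relation v² = μ/r at r = 3925 km: μ = v²r = (3.303)² × 3925 = 42821.0 km³/s².
Semi-major axis of the transfer orbit: a_t = (3925 + 19190)/2 = 11557.5 km.
The half-period of the transfer ellipse is t = π√(a_t³/μ) = 18863.3 s.
The target's mean motion on its circular orbit is ω₂ = √(μ/r₂³) = 7.78424×10^-5 rad/s.
Angle swept by the target during transfer: ω₂·t = 1.4684 rad = 84.13°.
Arrival is 180° from departure on the ellipse, so φ = 180° − 84.13° = 95.87°.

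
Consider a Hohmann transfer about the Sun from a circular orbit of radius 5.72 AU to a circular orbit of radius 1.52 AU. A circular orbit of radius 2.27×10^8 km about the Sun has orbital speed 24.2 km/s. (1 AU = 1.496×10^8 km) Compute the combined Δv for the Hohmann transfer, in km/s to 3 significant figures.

From the circular-orbit relation v² = μ/r at r = 2.27×10^8 km: μ = v²r = (24.2)² × 2.27×10^8 = 1.32940×10^11 km³/s².
In km: r₁ = 5.72 × 1.496×10^8 = 8.55712×10^8 km; r₂ = 1.52 × 1.496×10^8 = 2.27392×10^8 km.
The Hohmann ellipse has a_t = (r₁ + r₂)/2 = 5.41552×10^8 km.
At r₁ the circular-orbit speed is v₁ = √(μ/r₁) = 12.4642 km/s.
On the transfer ellipse at r₁, v² = μ(2/r − 1/a) gives v_a = √[μ(2/r₁ − 1/a_t)] = 8.07666 km/s.
First burn Δv₁ = |v_a − v₁| = 4.388 km/s.
Circular speed at r₂: v₂ = √(μ/r₂) = 24.179 km/s.
Transfer-orbit speed at r₂: v_p = √[μ(2/r₂ − 1/a_t)] = 30.394 km/s.
Second burn Δv₂ = |v₂ − v_p| = 6.215 km/s.
Total Δv = Δv₁ + Δv₂ = 10.60 km/s.

Δv = 10.6 km/s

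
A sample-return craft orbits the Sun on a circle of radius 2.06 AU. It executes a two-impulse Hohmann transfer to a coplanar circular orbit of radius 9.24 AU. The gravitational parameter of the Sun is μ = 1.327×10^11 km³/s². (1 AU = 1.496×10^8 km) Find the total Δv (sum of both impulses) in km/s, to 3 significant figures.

In km: r₁ = 2.06 × 1.496×10^8 = 3.08176×10^8 km; r₂ = 9.24 × 1.496×10^8 = 1.382304×10^9 km.
Transfer-ellipse semi-major axis a_t = (r₁ + r₂)/2 = (3.08176×10^8 + 1.382304×10^9)/2 = 8.4524×10^8 km.
Circular speed at r₁: v₁ = √(μ/r₁) = √(1.327×10^11/3.08176×10^8) = 20.751 km/s.
Transfer-orbit speed at r₁ (vis-viva equation): v_p = √[μ(2/r₁ − 1/a_t)] = 26.537 km/s.
First burn Δv₁ = |v_p − v₁| = 5.786 km/s.
At r₂, v₂ = √(μ/r₂) = 9.798 km/s.
Transfer-orbit speed at r₂: v_a = √[μ(2/r₂ − 1/a_t)] = 5.916 km/s.
Second burn Δv₂ = |v₂ − v_a| = 3.882 km/s.
Total Δv = Δv₁ + Δv₂ = 9.668 km/s.

Δv = 9.67 km/s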